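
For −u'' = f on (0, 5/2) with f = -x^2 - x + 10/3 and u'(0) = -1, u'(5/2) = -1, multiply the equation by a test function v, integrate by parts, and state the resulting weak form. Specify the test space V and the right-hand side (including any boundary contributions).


V = H^1(0, 5/2) (v unrestricted at boundary; u is determined up to an additive constant); weak form: ∫_0^5/2 u'v' dx = ∫_0^5/2 (-x^2 - x + 10/3) v dx − v(5/2) + v(0) for all v ∈ V.

Multiply both sides by a test function v and integrate from 0 to 5/2:
  ∫_0^5/2 −u''(x) v(x) dx = ∫_0^5/2 f(x) v(x) dx.
Integrate the LHS by parts once:
  ∫_0^5/2 −u'' v dx = −[u'(x) v(x)]_0^5/2 + ∫_0^5/2 u'(x) v'(x) dx.
Thus ∫_0^5/2 u'(x) v'(x) dx = ∫_0^5/2 f(x) v(x) dx + [u'(x) v(x)]_0^5/2.
Choose V so that boundary terms are either known or forced to vanish.
u has inhomogeneous Neumann u'(0) = -1, u'(5/2) = -1. [u' v]_0^5/2 = (-1)·v(5/2) − (-1)·v(0) = − v(5/2) + v(0). Take V = H^1(0, 5/2); boundary term becomes part of RHS.
Weak formulation: find u (satisfying any essential BC) such that ∫_0^5/2 u'(x) v'(x) dx = ∫_0^5/2 f v dx − v(5/2) + v(0) for all v ∈ V (Neumann data are natural BCs: they enter the RHS as boundary terms).
Substituting f(x) = -x^2 - x + 10/3, the right-hand side is ∫_0^5/2 (-x^2 - x + 10/3) v dx − v(5/2) + v(0).
Compatibility check (pure Neumann): taking v ≡ 1 ∈ V gives 0 = ∫_0^5/2 f dx + (-1) − (-1), i.e. ∫_0^5/2 f dx must equal u'(0) − u'(5/2) = 0. Indeed ∫_0^5/2 (-x^2 - x + 10/3) dx = 0, so the data are compatible. The solution is then unique only up to an additive constant (fix it e.g. by requiring ∫_0^5/2 u dx = 0).


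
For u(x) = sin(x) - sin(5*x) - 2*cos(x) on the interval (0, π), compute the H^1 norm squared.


||u||_{H^1(0,π)}^2 = 18*π

u'(x) = 2*sin(x) + cos(x) - 5*cos(5*x).
Expand u² and (u')² and integrate term by term on (0, π), using: for integers n ≥ 1, ∫_0^π sin²(nx) dx = ∫_0^π cos²(nx) dx = π/2; for n ≠ n', ∫_0^π sin(nx)sin(n'x) dx = ∫_0^π cos(nx)cos(n'x) dx = 0; and by product-to-sum, ∫_0^π sin(nx)cos(n'x) dx = ½∫_0^π [sin((n+n')x) + sin((n−n')x)] dx, which is 0 when n+n' is even and 2n/(n²−n'²) when n+n' is odd (it need not vanish on (0, π)).
  u² squared terms: (-1)²·∫sin(5x)² dx = 1·π/2 = π/2;  (-2)²·∫cos(x)² dx = 4·π/2 = 2*π;  (1)²·∫sin(x)² dx = 1·π/2 = π/2.
  u² cross terms: 2·(-1)·(-2)·∫sin(5x)·cos(x) dx = 4·(0) = 0;  2·(-1)·(1)·∫sin(5x)·sin(x) dx = -2·(0) = 0;  2·(-2)·(1)·∫cos(x)·sin(x) dx = -4·(0) = 0.
  So ∫_0^π u² dx = π/2 + 2*π + π/2 + 0 + 0 + 0 = 3*π.
  (u')² squared terms: (-5)²·∫cos(5x)² dx = 25·π/2 = 25*π/2;  (2)²·∫sin(x)² dx = 4·π/2 = 2*π;  (1)²·∫cos(x)² dx = 1·π/2 = π/2.
  (u')² cross terms: 2·(-5)·(2)·∫cos(5x)·sin(x) dx = -20·(0) = 0;  2·(-5)·(1)·∫cos(5x)·cos(x) dx = -10·(0) = 0;  2·(2)·(1)·∫sin(x)·cos(x) dx = 4·(0) = 0.
  So ∫_0^π (u')² dx = 25*π/2 + 2*π + π/2 + 0 + 0 + 0 = 15*π.
||u||_{H^1}^2 = (3*π) + (15*π) = 18*π.


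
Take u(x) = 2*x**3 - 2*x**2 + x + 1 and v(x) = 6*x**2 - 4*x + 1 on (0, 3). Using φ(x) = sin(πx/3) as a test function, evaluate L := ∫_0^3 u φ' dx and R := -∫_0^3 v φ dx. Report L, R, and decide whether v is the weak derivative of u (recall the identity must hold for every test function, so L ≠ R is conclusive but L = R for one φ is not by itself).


LHS = -132/π + 648/π^3, RHS = -132/π + 648/π^3. Yes, v = u' weakly.

u(x) = 2*x**3 - 2*x**2 + x + 1, classical derivative u'(x) = 6*x**2 - 4*x + 1.
φ(x) = sin(πx/3), so φ'(x) = π*cos(π*x/3)/3.
Note φ(0) = φ(3) = 0, so the boundary term u·φ vanishes.
LHS = ∫_0^3 u(x) φ'(x) dx = ∫_0^3 (2*π*x^3*cos(π*x/3)/3 - 2*π*x^2*cos(π*x/3)/3 + π*x*cos(π*x/3)/3 + π*cos(π*x/3)/3) dx. Term by term:
  ∫_0^3 π*cos(π*x/3)/3 dx = 0;  ∫_0^3 -2*π*x^2*cos(π*x/3)/3 dx = 36/π;  ∫_0^3 π*x*cos(π*x/3)/3 dx = -6/π;
  ∫_0^3 2*π*x^3*cos(π*x/3)/3 dx = -162/π + 648/π^3.
Sum: 0 + 36/π − 6/π + -162/π + 648/π^3 = -132/π + 648/π^3.
So LHS = -132/π + 648/π^3.
∫_0^3 v(x) φ(x) dx = ∫_0^3 (6*x^2*sin(π*x/3) - 4*x*sin(π*x/3) + sin(π*x/3)) dx. Term by term:
  ∫_0^3 -4*x*sin(π*x/3) dx = -36/π;  ∫_0^3 6*x^2*sin(π*x/3) dx = -648/π^3 + 162/π;  ∫_0^3 sin(π*x/3) dx = 6/π.
Sum: -36/π + -648/π^3 + 162/π + 6/π = -648/π^3 + 132/π.
So RHS = -∫_0^3 v(x) φ(x) dx = -132/π + 648/π^3.
LHS = RHS, so the identity holds for this test φ.
Moreover u is smooth here and v(x) = u'(x) = 6*x**2 - 4*x + 1 pointwise, so the identity holds for every test function. Hence v is the weak derivative of u.


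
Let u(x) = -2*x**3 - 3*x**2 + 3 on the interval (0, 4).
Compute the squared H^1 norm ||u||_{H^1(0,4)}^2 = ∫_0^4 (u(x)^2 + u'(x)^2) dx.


||u||_{H^1}^2 = 217212/7

The H^1 norm (squared) on an interval (0, L) is
  ||u||_{H^1}^2 = ∫_0^L u(x)^2 dx + ∫_0^L u'(x)^2 dx.
Compute u'(x) = -6*x**2 - 6*x.
Then u(x)^2 = 4*x**6 + 12*x**5 + 9*x**4 - 12*x**3 - 18*x**2 + 9 and u'(x)^2 = 36*x**4 + 72*x**3 + 36*x**2.
Integrate each monomial from 0 to 4 using ∫_0^4 c·x^n dx = c·4^(n+1)/(n+1):
  ∫_0^4 u(x)^2 dx = ∫_0^4 (4*x^6 + 12*x^5 + 9*x^4 - 12*x^3 - 18*x^2 + 9) dx. Term by term:
    ∫_0^4 4*x^6 dx = 65536/7;  ∫_0^4 12*x^5 dx = 8192;  ∫_0^4 9*x^4 dx = 9216/5;
    ∫_0^4 -12*x^3 dx = -768;  ∫_0^4 -18*x^2 dx = -384;  ∫_0^4 9 dx = 36.
  Sum: 65536/7 + 8192 + 9216/5 − 768 − 384 + 36 = 639852/35.
  ∫_0^4 u'(x)^2 dx = ∫_0^4 (36*x^4 + 72*x^3 + 36*x^2) dx. Term by term:
    ∫_0^4 36*x^4 dx = 36864/5;  ∫_0^4 72*x^3 dx = 4608;  ∫_0^4 36*x^2 dx = 768.
  Sum: 36864/5 + 4608 + 768 = 63744/5.
Adding: ||u||_{H^1}^2 = 639852/35 + 63744/5 = 217212/7.


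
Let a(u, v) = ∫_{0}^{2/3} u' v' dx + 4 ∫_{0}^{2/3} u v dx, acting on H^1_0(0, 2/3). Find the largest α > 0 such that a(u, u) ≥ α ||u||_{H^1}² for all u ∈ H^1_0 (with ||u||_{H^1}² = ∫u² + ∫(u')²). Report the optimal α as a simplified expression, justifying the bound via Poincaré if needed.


α = 1

Coercivity of a(·,·) on H^1_0(0, 2/3) means a(u, u) ≥ α ||u||_{H^1}² for every u ∈ H^1_0.
The interval has length L = 2/3, and Poincaré/coercivity depend only on L. Here a(u, u) = ∫(u')² + (4)·∫u².
Here c = 4 ≥ 1, so a(u,u) = ∫(u')² + c∫u² ≥ ∫(u')² + ∫u² = ||u||_{H^1}², i.e. α = 1 works. No larger α is possible: a(u,u) ≥ α||u||_{H^1}² means (1−α)∫(u')² ≥ (α−c)∫u², and for the modes u_n = sin(nπ(x−x₀)/L) (x₀ the left endpoint) one has ∫u_n²/∫(u_n')² = (L/(nπ))² → 0, so a(u_n,u_n)/||u_n||_{H^1}² → 1. Hence the optimal constant is α = 1.
Therefore α = 1.


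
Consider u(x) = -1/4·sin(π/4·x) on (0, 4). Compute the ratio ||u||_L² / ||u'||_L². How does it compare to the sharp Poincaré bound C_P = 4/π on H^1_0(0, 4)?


||u||_L² / ||u'||_L² = 4/π = C_P.

u(x) = -1/4·sin(π/4·x), so u'(x) = -π*cos(π*x/4)/16.
Writing u(x) = A·sin(kπx/L) with A = -1/4 and k = 1, use ∫_0^L sin²(kπx/L) dx = L/2 and ∫_0^L cos²(kπx/L) dx = L/2.
u² = 1/16·sin²(π/4·x) and (u')² = π^2/256·cos²(π/4·x), and each of sin², cos² integrates to L/2 = 2 over (0, 4).
∫_0^4 u² dx = 1/8, so ||u||_L² = sqrt(2)/4.
∫_0^4 (u')² dx = π^2/128, so ||u'||_L² = sqrt(2)*π/16.
Ratio ||u||_L² / ||u'||_L² = 4/π.
Sharp Poincaré constant on H^1_0(0, 4) is C_P = L/π = 4/π, achieved by sin(π/4·x).
This is the k = 1 eigenfunction (up to amplitude), so the ratio equals the sharp Poincaré constant exactly.


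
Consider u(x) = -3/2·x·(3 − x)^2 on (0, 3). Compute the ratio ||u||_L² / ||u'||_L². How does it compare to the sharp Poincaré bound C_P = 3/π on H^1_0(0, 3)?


||u||_L² / ||u'||_L² = 3*sqrt(14)/14 < C_P = 3/π.

u(x) = -3/2·x·(3 − x)^2, so u'(x) = 9*(1 - x)*(x - 3)/2.
u(x) = -3/2·x·(3 − x)^2 vanishes at x = 0 and x = 3, so u ∈ H^1_0(0, 3). Differentiate via the product rule and integrate the resulting polynomials term by term.
  ∫_0^3 u² dx = ∫_0^3 (9*x^6/4 - 27*x^5 + 243*x^4/2 - 243*x^3 + 729*x^2/4) dx. Term by term:
    ∫_0^3 9*x^6/4 dx = 19683/28;  ∫_0^3 -27*x^5 dx = -6561/2;  ∫_0^3 243*x^4/2 dx = 59049/10;
    ∫_0^3 -243*x^3 dx = -19683/4;  ∫_0^3 729*x^2/4 dx = 6561/4.
  Sum: 19683/28 − 6561/2 + 59049/10 − 19683/4 + 6561/4 = 6561/140.
  ∫_0^3 (u')² dx = ∫_0^3 (81*x^4/4 - 162*x^3 + 891*x^2/2 - 486*x + 729/4) dx. Term by term:
    ∫_0^3 81*x^4/4 dx = 19683/20;  ∫_0^3 -162*x^3 dx = -6561/2;  ∫_0^3 891*x^2/2 dx = 8019/2;
    ∫_0^3 -486*x dx = -2187;  ∫_0^3 729/4 dx = 2187/4.
  Sum: 19683/20 − 6561/2 + 8019/2 − 2187 + 2187/4 = 729/10.
∫_0^3 u² dx = 6561/140, so ||u||_L² = 81*sqrt(35)/70.
∫_0^3 (u')² dx = 729/10, so ||u'||_L² = 27*sqrt(10)/10.
Ratio ||u||_L² / ||u'||_L² = 3*sqrt(14)/14.
Sharp Poincaré constant on H^1_0(0, 3) is C_P = L/π = 3/π, achieved by sin(π/3·x).
A polynomial bump cannot attain the sharp Poincaré constant (only the first sine eigenfunction does), so the ratio is strictly less than C_P, consistent with ||u||_L² ≤ C_P ||u'||_L².


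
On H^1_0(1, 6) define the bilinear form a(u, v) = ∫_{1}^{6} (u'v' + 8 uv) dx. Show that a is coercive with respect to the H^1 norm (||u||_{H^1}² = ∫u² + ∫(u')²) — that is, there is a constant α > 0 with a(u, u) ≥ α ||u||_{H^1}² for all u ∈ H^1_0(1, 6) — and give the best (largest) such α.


α = 1

Coercivity of a(·,·) on H^1_0(1, 6) means a(u, u) ≥ α ||u||_{H^1}² for every u ∈ H^1_0.
The interval has length L = 5, and Poincaré/coercivity depend only on L. Here a(u, u) = ∫(u')² + (8)·∫u².
Here c = 8 ≥ 1, so a(u,u) = ∫(u')² + c∫u² ≥ ∫(u')² + ∫u² = ||u||_{H^1}², i.e. α = 1 works. No larger α is possible: a(u,u) ≥ α||u||_{H^1}² means (1−α)∫(u')² ≥ (α−c)∫u², and for the modes u_n = sin(nπ(x−x₀)/L) (x₀ the left endpoint) one has ∫u_n²/∫(u_n')² = (L/(nπ))² → 0, so a(u_n,u_n)/||u_n||_{H^1}² → 1. Hence the optimal constant is α = 1.
Therefore α = 1.


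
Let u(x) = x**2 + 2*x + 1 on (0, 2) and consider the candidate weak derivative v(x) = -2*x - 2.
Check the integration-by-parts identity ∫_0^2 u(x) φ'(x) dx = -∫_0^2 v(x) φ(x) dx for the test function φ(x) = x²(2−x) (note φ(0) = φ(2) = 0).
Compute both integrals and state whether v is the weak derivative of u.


LHS = -88/15, RHS = 88/15. No, v is not the weak derivative of u.

u(x) = x**2 + 2*x + 1, classical derivative u'(x) = 2*x + 2.
φ(x) = x²(2−x), so φ'(x) = x*(4 - 3*x).
Note φ(0) = φ(2) = 0, so the boundary term u·φ vanishes.
LHS = ∫_0^2 u(x) φ'(x) dx = ∫_0^2 (-3*x^4 - 2*x^3 + 5*x^2 + 4*x) dx. Term by term:
  ∫_0^2 -3*x^4 dx = -96/5;  ∫_0^2 -2*x^3 dx = -8;  ∫_0^2 5*x^2 dx = 40/3;
  ∫_0^2 4*x dx = 8.
Sum: -96/5 − 8 + 40/3 + 8 = -88/15.
So LHS = -88/15.
∫_0^2 v(x) φ(x) dx = ∫_0^2 (2*x^4 - 2*x^3 - 4*x^2) dx. Term by term:
  ∫_0^2 2*x^4 dx = 64/5;  ∫_0^2 -2*x^3 dx = -8;  ∫_0^2 -4*x^2 dx = -32/3.
Sum: 64/5 − 8 − 32/3 = -88/15.
So RHS = -∫_0^2 v(x) φ(x) dx = 88/15.
LHS − RHS = -176/15 ≠ 0, so the identity fails.
(For a valid weak derivative the identity must hold for EVERY test function, in particular this one. The failure shows v is NOT the weak derivative of u.)
Correct weak derivative would be u'(x) = 2*x + 2.


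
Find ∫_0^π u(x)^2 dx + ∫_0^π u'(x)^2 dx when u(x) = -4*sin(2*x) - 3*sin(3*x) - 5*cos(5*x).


||u||_{H^1(0,π)}^2 = -4160/21 + 410*π

u'(x) = 25*sin(5*x) - 8*cos(2*x) - 9*cos(3*x).
Expand u² and (u')² and integrate term by term on (0, π), using: for integers n ≥ 1, ∫_0^π sin²(nx) dx = ∫_0^π cos²(nx) dx = π/2; for n ≠ n', ∫_0^π sin(nx)sin(n'x) dx = ∫_0^π cos(nx)cos(n'x) dx = 0; and by product-to-sum, ∫_0^π sin(nx)cos(n'x) dx = ½∫_0^π [sin((n+n')x) + sin((n−n')x)] dx, which is 0 when n+n' is even and 2n/(n²−n'²) when n+n' is odd (it need not vanish on (0, π)).
  u² squared terms: (-5)²·∫cos(5x)² dx = 25·π/2 = 25*π/2;  (-4)²·∫sin(2x)² dx = 16·π/2 = 8*π;  (-3)²·∫sin(3x)² dx = 9·π/2 = 9*π/2.
  u² cross terms: 2·(-5)·(-4)·∫cos(5x)·sin(2x) dx = 40·(-4/21) = -160/21;  2·(-5)·(-3)·∫cos(5x)·sin(3x) dx = 30·(0) = 0;  2·(-4)·(-3)·∫sin(2x)·sin(3x) dx = 24·(0) = 0.
  So ∫_0^π u² dx = 25*π/2 + 8*π + 9*π/2 − 160/21 + 0 + 0 = -160/21 + 25*π.
  (u')² squared terms: (-9)²·∫cos(3x)² dx = 81·π/2 = 81*π/2;  (-8)²·∫cos(2x)² dx = 64·π/2 = 32*π;  (25)²·∫sin(5x)² dx = 625·π/2 = 625*π/2.
  (u')² cross terms: 2·(-9)·(-8)·∫cos(3x)·cos(2x) dx = 144·(0) = 0;  2·(-9)·(25)·∫cos(3x)·sin(5x) dx = -450·(0) = 0;  2·(-8)·(25)·∫cos(2x)·sin(5x) dx = -400·(10/21) = -4000/21.
  So ∫_0^π (u')² dx = 81*π/2 + 32*π + 625*π/2 + 0 + 0 − 4000/21 = -4000/21 + 385*π.
||u||_{H^1}^2 = (-160/21 + 25*π) + (-4000/21 + 385*π) = -4160/21 + 410*π.


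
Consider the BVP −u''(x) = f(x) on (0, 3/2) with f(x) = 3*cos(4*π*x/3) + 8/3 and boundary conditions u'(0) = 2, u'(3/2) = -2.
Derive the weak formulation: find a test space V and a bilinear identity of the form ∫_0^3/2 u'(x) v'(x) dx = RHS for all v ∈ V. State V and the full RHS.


V = H^1(0, 3/2) (v unrestricted at boundary; u is determined up to an additive constant); weak form: ∫_0^3/2 u'v' dx = ∫_0^3/2 (3*cos(4*π*x/3) + 8/3) v dx − 2·v(3/2) − 2·v(0) for all v ∈ V.

Multiply both sides by a test function v and integrate from 0 to 3/2:
  ∫_0^3/2 −u''(x) v(x) dx = ∫_0^3/2 f(x) v(x) dx.
Integrate the LHS by parts once:
  ∫_0^3/2 −u'' v dx = −[u'(x) v(x)]_0^3/2 + ∫_0^3/2 u'(x) v'(x) dx.
Thus ∫_0^3/2 u'(x) v'(x) dx = ∫_0^3/2 f(x) v(x) dx + [u'(x) v(x)]_0^3/2.
Choose V so that boundary terms are either known or forced to vanish.
u has inhomogeneous Neumann u'(0) = 2, u'(3/2) = -2. [u' v]_0^3/2 = (-2)·v(3/2) − (2)·v(0) = − 2·v(3/2) − 2·v(0). Take V = H^1(0, 3/2); boundary term becomes part of RHS.
Weak formulation: find u (satisfying any essential BC) such that ∫_0^3/2 u'(x) v'(x) dx = ∫_0^3/2 f v dx − 2·v(3/2) − 2·v(0) for all v ∈ V (Neumann data are natural BCs: they enter the RHS as boundary terms).
Substituting f(x) = 3*cos(4*π*x/3) + 8/3, the right-hand side is ∫_0^3/2 (3*cos(4*π*x/3) + 8/3) v dx − 2·v(3/2) − 2·v(0).
Compatibility check (pure Neumann): taking v ≡ 1 ∈ V gives 0 = ∫_0^3/2 f dx + (-2) − (2), i.e. ∫_0^3/2 f dx must equal u'(0) − u'(3/2) = 4. Indeed ∫_0^3/2 (3*cos(4*π*x/3) + 8/3) dx = 4, so the data are compatible. The solution is then unique only up to an additive constant (fix it e.g. by requiring ∫_0^3/2 u dx = 0).


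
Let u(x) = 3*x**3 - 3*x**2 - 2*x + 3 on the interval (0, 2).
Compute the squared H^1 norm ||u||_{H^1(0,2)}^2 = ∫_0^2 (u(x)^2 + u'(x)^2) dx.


||u||_{H^1}^2 = 18106/105

The H^1 norm (squared) on an interval (0, L) is
  ||u||_{H^1}^2 = ∫_0^L u(x)^2 dx + ∫_0^L u'(x)^2 dx.
Compute u'(x) = 9*x**2 - 6*x - 2.
Then u(x)^2 = 9*x**6 - 18*x**5 - 3*x**4 + 30*x**3 - 14*x**2 - 12*x + 9 and u'(x)^2 = 81*x**4 - 108*x**3 + 24*x + 4.
Integrate each monomial from 0 to 2 using ∫_0^2 c·x^n dx = c·2^(n+1)/(n+1):
  ∫_0^2 u(x)^2 dx = ∫_0^2 (9*x^6 - 18*x^5 - 3*x^4 + 30*x^3 - 14*x^2 - 12*x + 9) dx. Term by term:
    ∫_0^2 9*x^6 dx = 1152/7;  ∫_0^2 -18*x^5 dx = -192;  ∫_0^2 -3*x^4 dx = -96/5;
    ∫_0^2 30*x^3 dx = 120;  ∫_0^2 -14*x^2 dx = -112/3;  ∫_0^2 -12*x dx = -24;
    ∫_0^2 9 dx = 18.
  Sum: 1152/7 − 192 − 96/5 + 120 − 112/3 − 24 + 18 = 3154/105.
  ∫_0^2 u'(x)^2 dx = ∫_0^2 (81*x^4 - 108*x^3 + 24*x + 4) dx. Term by term:
    ∫_0^2 81*x^4 dx = 2592/5;  ∫_0^2 -108*x^3 dx = -432;  ∫_0^2 24*x dx = 48;
    ∫_0^2 4 dx = 8.
  Sum: 2592/5 − 432 + 48 + 8 = 712/5.
Adding: ||u||_{H^1}^2 = 3154/105 + 712/5 = 18106/105.


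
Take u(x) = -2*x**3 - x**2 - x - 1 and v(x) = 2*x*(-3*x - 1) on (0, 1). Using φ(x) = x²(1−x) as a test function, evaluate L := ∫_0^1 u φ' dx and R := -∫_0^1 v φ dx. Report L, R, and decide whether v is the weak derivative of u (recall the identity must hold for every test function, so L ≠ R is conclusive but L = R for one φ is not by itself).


LHS = 23/60, RHS = 3/10. No, v is not the weak derivative of u.

u(x) = -2*x**3 - x**2 - x - 1, classical derivative u'(x) = -6*x**2 - 2*x - 1.
φ(x) = x²(1−x), so φ'(x) = x*(2 - 3*x).
Note φ(0) = φ(1) = 0, so the boundary term u·φ vanishes.
LHS = ∫_0^1 u(x) φ'(x) dx = ∫_0^1 (6*x^5 - x^4 + x^3 + x^2 - 2*x) dx. Term by term:
  ∫_0^1 6*x^5 dx = 1;  ∫_0^1 -x^4 dx = -1/5;  ∫_0^1 x^3 dx = 1/4;
  ∫_0^1 x^2 dx = 1/3;  ∫_0^1 -2*x dx = -1.
Sum: 1 − 1/5 + 1/4 + 1/3 − 1 = 23/60.
So LHS = 23/60.
∫_0^1 v(x) φ(x) dx = ∫_0^1 (6*x^5 - 4*x^4 - 2*x^3) dx. Term by term:
  ∫_0^1 6*x^5 dx = 1;  ∫_0^1 -4*x^4 dx = -4/5;  ∫_0^1 -2*x^3 dx = -1/2.
Sum: 1 − 4/5 − 1/2 = -3/10.
So RHS = -∫_0^1 v(x) φ(x) dx = 3/10.
LHS − RHS = 1/12 ≠ 0, so the identity fails.
(For a valid weak derivative the identity must hold for EVERY test function, in particular this one. The failure shows v is NOT the weak derivative of u.)
Correct weak derivative would be u'(x) = -6*x**2 - 2*x - 1.


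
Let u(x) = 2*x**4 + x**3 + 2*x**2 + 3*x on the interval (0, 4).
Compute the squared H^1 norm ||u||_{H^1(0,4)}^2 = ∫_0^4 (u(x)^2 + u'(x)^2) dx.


||u||_{H^1}^2 = 122014796/315

The H^1 norm (squared) on an interval (0, L) is
  ||u||_{H^1}^2 = ∫_0^L u(x)^2 dx + ∫_0^L u'(x)^2 dx.
Compute u'(x) = 8*x**3 + 3*x**2 + 4*x + 3.
Then u(x)^2 = 4*x**8 + 4*x**7 + 9*x**6 + 16*x**5 + 10*x**4 + 12*x**3 + 9*x**2 and u'(x)^2 = 64*x**6 + 48*x**5 + 73*x**4 + 72*x**3 + 34*x**2 + 24*x + 9.
Integrate each monomial from 0 to 4 using ∫_0^4 c·x^n dx = c·4^(n+1)/(n+1):
  ∫_0^4 u(x)^2 dx = ∫_0^4 (4*x^8 + 4*x^7 + 9*x^6 + 16*x^5 + 10*x^4 + 12*x^3 + 9*x^2) dx. Term by term:
    ∫_0^4 4*x^8 dx = 1048576/9;  ∫_0^4 4*x^7 dx = 32768;  ∫_0^4 9*x^6 dx = 147456/7;
    ∫_0^4 16*x^5 dx = 32768/3;  ∫_0^4 10*x^4 dx = 2048;  ∫_0^4 12*x^3 dx = 768;
    ∫_0^4 9*x^2 dx = 192.
  Sum: 1048576/9 + 32768 + 147456/7 + 32768/3 + 2048 + 768 + 192 = 11609152/63.
  ∫_0^4 u'(x)^2 dx = ∫_0^4 (64*x^6 + 48*x^5 + 73*x^4 + 72*x^3 + 34*x^2 + 24*x + 9) dx. Term by term:
    ∫_0^4 64*x^6 dx = 1048576/7;  ∫_0^4 48*x^5 dx = 32768;  ∫_0^4 73*x^4 dx = 74752/5;
    ∫_0^4 72*x^3 dx = 4608;  ∫_0^4 34*x^2 dx = 2176/3;  ∫_0^4 24*x dx = 192;
    ∫_0^4 9 dx = 36.
  Sum: 1048576/7 + 32768 + 74752/5 + 4608 + 2176/3 + 192 + 36 = 21323012/105.
Adding: ||u||_{H^1}^2 = 11609152/63 + 21323012/105 = 122014796/315.


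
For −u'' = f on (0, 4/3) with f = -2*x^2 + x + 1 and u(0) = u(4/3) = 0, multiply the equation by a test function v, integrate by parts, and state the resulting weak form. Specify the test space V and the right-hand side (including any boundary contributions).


V = H^1_0(0, 4/3) (so v(0) = v(4/3) = 0); weak form: ∫_0^4/3 u'v' dx = ∫_0^4/3 (-2*x^2 + x + 1) v dx for all v ∈ V.

Multiply both sides by a test function v and integrate from 0 to 4/3:
  ∫_0^4/3 −u''(x) v(x) dx = ∫_0^4/3 f(x) v(x) dx.
Integrate the LHS by parts once:
  ∫_0^4/3 −u'' v dx = −[u'(x) v(x)]_0^4/3 + ∫_0^4/3 u'(x) v'(x) dx.
Thus ∫_0^4/3 u'(x) v'(x) dx = ∫_0^4/3 f(x) v(x) dx + [u'(x) v(x)]_0^4/3.
Choose V so that boundary terms are either known or forced to vanish.
u is Dirichlet: u(0) = u(4/3) = 0. Let V = H^1_0(0, 4/3); then v(0) = v(4/3) = 0, and [u' v]_0^4/3 = 0.
Weak formulation: find u (satisfying any essential BC) such that ∫_0^4/3 u'(x) v'(x) dx = ∫_0^4/3 f v dx for all v ∈ V.
Substituting f(x) = -2*x^2 + x + 1, the right-hand side is ∫_0^4/3 (-2*x^2 + x + 1) v dx.


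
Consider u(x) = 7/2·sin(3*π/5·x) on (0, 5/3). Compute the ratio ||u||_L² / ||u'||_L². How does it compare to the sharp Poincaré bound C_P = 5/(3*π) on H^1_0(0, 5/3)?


||u||_L² / ||u'||_L² = 5/(3*π) = C_P.

u(x) = 7/2·sin(3*π/5·x), so u'(x) = 21*π*cos(3*π*x/5)/10.
Writing u(x) = A·sin(kπx/L) with A = 7/2 and k = 1, use ∫_0^L sin²(kπx/L) dx = L/2 and ∫_0^L cos²(kπx/L) dx = L/2.
u² = 49/4·sin²(3*π/5·x) and (u')² = 441*π^2/100·cos²(3*π/5·x), and each of sin², cos² integrates to L/2 = 5/6 over (0, 5/3).
∫_0^5/3 u² dx = 245/24, so ||u||_L² = 7*sqrt(30)/12.
∫_0^5/3 (u')² dx = 147*π^2/40, so ||u'||_L² = 7*sqrt(30)*π/20.
Ratio ||u||_L² / ||u'||_L² = 5/(3*π).
Sharp Poincaré constant on H^1_0(0, 5/3) is C_P = L/π = 5/(3*π), achieved by sin(3*π/5·x).
This is the k = 1 eigenfunction (up to amplitude), so the ratio equals the sharp Poincaré constant exactly.


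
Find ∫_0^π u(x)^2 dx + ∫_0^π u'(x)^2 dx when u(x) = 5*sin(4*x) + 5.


||u||_{H^1(0,π)}^2 = 475*π/2

u'(x) = 20*cos(4*x).
Expand u² and (u')² and integrate term by term on (0, π), using: for integers n ≥ 1, ∫_0^π sin²(nx) dx = ∫_0^π cos²(nx) dx = π/2; for n ≠ n', ∫_0^π sin(nx)sin(n'x) dx = ∫_0^π cos(nx)cos(n'x) dx = 0; and by product-to-sum, ∫_0^π sin(nx)cos(n'x) dx = ½∫_0^π [sin((n+n')x) + sin((n−n')x)] dx, which is 0 when n+n' is even and 2n/(n²−n'²) when n+n' is odd (it need not vanish on (0, π)). For the constant mode: ∫_0^π 1 dx = π, ∫_0^π cos(nx) dx = 0, ∫_0^π sin(nx) dx = (1−(−1)^n)/n.
  u² squared terms: (5)²·∫1 dx = 25·π = 25*π;  (5)²·∫sin(4x)² dx = 25·π/2 = 25*π/2.
  u² cross terms: 2·(5)·(5)·∫1·sin(4x) dx = 50·(0) = 0.
  So ∫_0^π u² dx = 25*π + 25*π/2 + 0 = 75*π/2.
  (u')² squared terms: (20)²·∫cos(4x)² dx = 400·π/2 = 200*π.
  So ∫_0^π (u')² dx = 200*π.
||u||_{H^1}^2 = (75*π/2) + (200*π) = 475*π/2.


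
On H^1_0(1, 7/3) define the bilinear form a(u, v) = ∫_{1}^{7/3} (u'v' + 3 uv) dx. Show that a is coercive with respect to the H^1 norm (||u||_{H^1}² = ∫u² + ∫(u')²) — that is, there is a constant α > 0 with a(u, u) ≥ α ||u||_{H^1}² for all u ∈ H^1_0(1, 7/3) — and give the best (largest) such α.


α = 1

Coercivity of a(·,·) on H^1_0(1, 7/3) means a(u, u) ≥ α ||u||_{H^1}² for every u ∈ H^1_0.
The interval has length L = 4/3, and Poincaré/coercivity depend only on L. Here a(u, u) = ∫(u')² + (3)·∫u².
Here c = 3 ≥ 1, so a(u,u) = ∫(u')² + c∫u² ≥ ∫(u')² + ∫u² = ||u||_{H^1}², i.e. α = 1 works. No larger α is possible: a(u,u) ≥ α||u||_{H^1}² means (1−α)∫(u')² ≥ (α−c)∫u², and for the modes u_n = sin(nπ(x−x₀)/L) (x₀ the left endpoint) one has ∫u_n²/∫(u_n')² = (L/(nπ))² → 0, so a(u_n,u_n)/||u_n||_{H^1}² → 1. Hence the optimal constant is α = 1.
Therefore α = 1.


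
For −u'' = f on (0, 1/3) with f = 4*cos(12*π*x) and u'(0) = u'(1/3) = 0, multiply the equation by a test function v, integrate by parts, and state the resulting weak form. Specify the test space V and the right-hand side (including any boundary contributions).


V = H^1(0, 1/3) (no boundary constraint on v; u is determined up to an additive constant); weak form: ∫_0^1/3 u'v' dx = ∫_0^1/3 (4*cos(12*π*x)) v dx for all v ∈ V.

Multiply both sides by a test function v and integrate from 0 to 1/3:
  ∫_0^1/3 −u''(x) v(x) dx = ∫_0^1/3 f(x) v(x) dx.
Integrate the LHS by parts once:
  ∫_0^1/3 −u'' v dx = −[u'(x) v(x)]_0^1/3 + ∫_0^1/3 u'(x) v'(x) dx.
Thus ∫_0^1/3 u'(x) v'(x) dx = ∫_0^1/3 f(x) v(x) dx + [u'(x) v(x)]_0^1/3.
Choose V so that boundary terms are either known or forced to vanish.
u has homogeneous Neumann: u'(0) = u'(1/3) = 0. So [u' v]_0^1/3 = 0·v(1/3) − 0·v(0) = 0 for any v; take V = H^1(0, 1/3).
Weak formulation: find u (satisfying any essential BC) such that ∫_0^1/3 u'(x) v'(x) dx = ∫_0^1/3 f v dx for all v ∈ V (homogeneous Neumann, so boundary terms vanish).
Substituting f(x) = 4*cos(12*π*x), the right-hand side is ∫_0^1/3 (4*cos(12*π*x)) v dx.
Compatibility check (pure Neumann): taking v ≡ 1 ∈ V gives 0 = ∫_0^1/3 f dx + (0) − (0), i.e. ∫_0^1/3 f dx must equal u'(0) − u'(1/3) = 0. Indeed ∫_0^1/3 (4*cos(12*π*x)) dx = 0, so the data are compatible. The solution is then unique only up to an additive constant (fix it e.g. by requiring ∫_0^1/3 u dx = 0).


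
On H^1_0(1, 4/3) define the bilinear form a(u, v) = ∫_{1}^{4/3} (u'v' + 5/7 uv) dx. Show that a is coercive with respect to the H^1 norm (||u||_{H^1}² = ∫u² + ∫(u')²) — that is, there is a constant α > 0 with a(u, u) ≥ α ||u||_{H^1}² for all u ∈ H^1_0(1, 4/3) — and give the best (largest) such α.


α = (5 + 63*π^2)/(7*(1 + 9*π^2))

Coercivity of a(·,·) on H^1_0(1, 4/3) means a(u, u) ≥ α ||u||_{H^1}² for every u ∈ H^1_0.
The interval has length L = 1/3, and Poincaré/coercivity depend only on L. Here a(u, u) = ∫(u')² + (5/7)·∫u².
Here 0 < c = 5/7 < 1. The condition a(u,u) ≥ α||u||_{H^1}² reads (1−α)∫(u')² ≥ (α−c)∫u². Any admissible α is ≤ 1 (rapidly oscillating u have ∫u²/∫(u')² → 0), and α = 1 would force 0 ≥ (1−c)∫u², impossible since c < 1; so 1−α > 0. By the sharp Poincaré inequality on H^1_0 of an interval of length L, ∫(u')² ≥ (π/L)²∫u² with equality for the first sine mode sin(π(x−x₀)/L) (x₀ the left endpoint), so the inequality holds for all u iff (1−α)(π/L)² ≥ α − c, i.e. α ≤ ((π/L)² + c)/((π/L)² + 1) = (1 + c(L/π)²)/(1 + (L/π)²). With (π/L)² = 9*π^2 and c = 5/7, the largest admissible constant is α = ((π/L)² + c)/((π/L)² + 1).
Simplifying, α = (5 + 63*π^2)/(7*(1 + 9*π^2)).


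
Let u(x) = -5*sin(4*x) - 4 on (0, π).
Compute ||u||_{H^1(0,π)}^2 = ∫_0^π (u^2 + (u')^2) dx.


||u||_{H^1(0,π)}^2 = 457*π/2

u'(x) = -20*cos(4*x).
Expand u² and (u')² and integrate term by term on (0, π), using: for integers n ≥ 1, ∫_0^π sin²(nx) dx = ∫_0^π cos²(nx) dx = π/2; for n ≠ n', ∫_0^π sin(nx)sin(n'x) dx = ∫_0^π cos(nx)cos(n'x) dx = 0; and by product-to-sum, ∫_0^π sin(nx)cos(n'x) dx = ½∫_0^π [sin((n+n')x) + sin((n−n')x)] dx, which is 0 when n+n' is even and 2n/(n²−n'²) when n+n' is odd (it need not vanish on (0, π)). For the constant mode: ∫_0^π 1 dx = π, ∫_0^π cos(nx) dx = 0, ∫_0^π sin(nx) dx = (1−(−1)^n)/n.
  u² squared terms: (-4)²·∫1 dx = 16·π = 16*π;  (-5)²·∫sin(4x)² dx = 25·π/2 = 25*π/2.
  u² cross terms: 2·(-4)·(-5)·∫1·sin(4x) dx = 40·(0) = 0.
  So ∫_0^π u² dx = 16*π + 25*π/2 + 0 = 57*π/2.
  (u')² squared terms: (-20)²·∫cos(4x)² dx = 400·π/2 = 200*π.
  So ∫_0^π (u')² dx = 200*π.
||u||_{H^1}^2 = (57*π/2) + (200*π) = 457*π/2.


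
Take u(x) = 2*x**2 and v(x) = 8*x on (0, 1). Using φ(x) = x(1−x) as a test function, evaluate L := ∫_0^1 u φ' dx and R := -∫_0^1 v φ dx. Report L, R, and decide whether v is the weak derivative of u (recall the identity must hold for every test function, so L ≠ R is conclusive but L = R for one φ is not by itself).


LHS = -1/3, RHS = -2/3. No, v is not the weak derivative of u.

u(x) = 2*x**2, classical derivative u'(x) = 4*x.
φ(x) = x(1−x), so φ'(x) = 1 - 2*x.
Note φ(0) = φ(1) = 0, so the boundary term u·φ vanishes.
LHS = ∫_0^1 u(x) φ'(x) dx = ∫_0^1 (-4*x^3 + 2*x^2) dx. Term by term:
  ∫_0^1 -4*x^3 dx = -1;  ∫_0^1 2*x^2 dx = 2/3.
Sum: -1 + 2/3 = -1/3.
So LHS = -1/3.
∫_0^1 v(x) φ(x) dx = ∫_0^1 (-8*x^3 + 8*x^2) dx. Term by term:
  ∫_0^1 -8*x^3 dx = -2;  ∫_0^1 8*x^2 dx = 8/3.
Sum: -2 + 8/3 = 2/3.
So RHS = -∫_0^1 v(x) φ(x) dx = -2/3.
LHS − RHS = 1/3 ≠ 0, so the identity fails.
(For a valid weak derivative the identity must hold for EVERY test function, in particular this one. The failure shows v is NOT the weak derivative of u.)
Correct weak derivative would be u'(x) = 4*x.


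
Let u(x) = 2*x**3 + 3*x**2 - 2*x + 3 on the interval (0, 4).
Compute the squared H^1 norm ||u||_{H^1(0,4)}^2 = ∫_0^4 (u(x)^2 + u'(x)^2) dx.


||u||_{H^1}^2 = 3174068/105

The H^1 norm (squared) on an interval (0, L) is
  ||u||_{H^1}^2 = ∫_0^L u(x)^2 dx + ∫_0^L u'(x)^2 dx.
Compute u'(x) = 6*x**2 + 6*x - 2.
Then u(x)^2 = 4*x**6 + 12*x**5 + x**4 + 22*x**2 - 12*x + 9 and u'(x)^2 = 36*x**4 + 72*x**3 + 12*x**2 - 24*x + 4.
Integrate each monomial from 0 to 4 using ∫_0^4 c·x^n dx = c·4^(n+1)/(n+1):
  ∫_0^4 u(x)^2 dx = ∫_0^4 (4*x^6 + 12*x^5 + x^4 + 22*x^2 - 12*x + 9) dx. Term by term:
    ∫_0^4 4*x^6 dx = 65536/7;  ∫_0^4 12*x^5 dx = 8192;  ∫_0^4 x^4 dx = 1024/5;
    ∫_0^4 22*x^2 dx = 1408/3;  ∫_0^4 -12*x dx = -96;  ∫_0^4 9 dx = 36.
  Sum: 65536/7 + 8192 + 1024/5 + 1408/3 − 96 + 36 = 1907684/105.
  ∫_0^4 u'(x)^2 dx = ∫_0^4 (36*x^4 + 72*x^3 + 12*x^2 - 24*x + 4) dx. Term by term:
    ∫_0^4 36*x^4 dx = 36864/5;  ∫_0^4 72*x^3 dx = 4608;  ∫_0^4 12*x^2 dx = 256;
    ∫_0^4 -24*x dx = -192;  ∫_0^4 4 dx = 16.
  Sum: 36864/5 + 4608 + 256 − 192 + 16 = 60304/5.
Adding: ||u||_{H^1}^2 = 1907684/105 + 60304/5 = 3174068/105.


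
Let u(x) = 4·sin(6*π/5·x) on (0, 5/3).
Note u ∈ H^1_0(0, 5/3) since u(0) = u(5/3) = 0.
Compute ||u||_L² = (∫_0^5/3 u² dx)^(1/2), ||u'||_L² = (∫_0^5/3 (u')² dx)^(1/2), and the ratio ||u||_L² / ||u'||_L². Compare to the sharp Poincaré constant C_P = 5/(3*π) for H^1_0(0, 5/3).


||u||_L² / ||u'||_L² = 5/(6*π) < C_P = 5/(3*π).

u(x) = 4·sin(6*π/5·x), so u'(x) = 24*π*cos(6*π*x/5)/5.
Writing u(x) = A·sin(kπx/L) with A = 4 and k = 2, use ∫_0^L sin²(kπx/L) dx = L/2 and ∫_0^L cos²(kπx/L) dx = L/2.
u² = 16·sin²(6*π/5·x) and (u')² = 576*π^2/25·cos²(6*π/5·x), and each of sin², cos² integrates to L/2 = 5/6 over (0, 5/3).
∫_0^5/3 u² dx = 40/3, so ||u||_L² = 2*sqrt(30)/3.
∫_0^5/3 (u')² dx = 96*π^2/5, so ||u'||_L² = 4*sqrt(30)*π/5.
Ratio ||u||_L² / ||u'||_L² = 5/(6*π).
Sharp Poincaré constant on H^1_0(0, 5/3) is C_P = L/π = 5/(3*π), achieved by sin(3*π/5·x).
This is the k = 2 harmonic; the ratio L/(kπ) is strictly less than C_P = L/π, consistent with the sharp inequality ||u||_L² ≤ C_P ||u'||_L².


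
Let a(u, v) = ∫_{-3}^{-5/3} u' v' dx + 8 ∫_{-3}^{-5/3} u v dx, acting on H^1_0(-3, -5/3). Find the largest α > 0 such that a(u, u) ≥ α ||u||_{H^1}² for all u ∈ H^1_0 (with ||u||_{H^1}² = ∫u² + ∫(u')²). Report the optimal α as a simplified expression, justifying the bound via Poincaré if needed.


α = 1

Coercivity of a(·,·) on H^1_0(-3, -5/3) means a(u, u) ≥ α ||u||_{H^1}² for every u ∈ H^1_0.
The interval has length L = 4/3, and Poincaré/coercivity depend only on L. Here a(u, u) = ∫(u')² + (8)·∫u².
Here c = 8 ≥ 1, so a(u,u) = ∫(u')² + c∫u² ≥ ∫(u')² + ∫u² = ||u||_{H^1}², i.e. α = 1 works. No larger α is possible: a(u,u) ≥ α||u||_{H^1}² means (1−α)∫(u')² ≥ (α−c)∫u², and for the modes u_n = sin(nπ(x−x₀)/L) (x₀ the left endpoint) one has ∫u_n²/∫(u_n')² = (L/(nπ))² → 0, so a(u_n,u_n)/||u_n||_{H^1}² → 1. Hence the optimal constant is α = 1.
Therefore α = 1.


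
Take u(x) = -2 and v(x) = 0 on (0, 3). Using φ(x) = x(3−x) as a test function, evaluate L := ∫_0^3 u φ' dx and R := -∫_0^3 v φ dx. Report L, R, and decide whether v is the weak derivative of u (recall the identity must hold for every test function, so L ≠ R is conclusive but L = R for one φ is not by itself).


LHS = 0, RHS = 0. Yes, v = u' weakly.

u(x) = -2, classical derivative u'(x) = 0.
φ(x) = x(3−x), so φ'(x) = 3 - 2*x.
Note φ(0) = φ(3) = 0, so the boundary term u·φ vanishes.
LHS = ∫_0^3 u(x) φ'(x) dx = ∫_0^3 (4*x - 6) dx. Term by term:
  ∫_0^3 4*x dx = 18;  ∫_0^3 -6 dx = -18.
Sum: 18 − 18 = 0.
So LHS = 0.
∫_0^3 v(x) φ(x) dx = ∫_0^3 (0) dx. Term by term:
  ∫_0^3 0 dx = 0.
So RHS = -∫_0^3 v(x) φ(x) dx = 0.
LHS = RHS, so the identity holds for this test φ.
Moreover u is smooth here and v(x) = u'(x) = 0 pointwise, so the identity holds for every test function. Hence v is the weak derivative of u.


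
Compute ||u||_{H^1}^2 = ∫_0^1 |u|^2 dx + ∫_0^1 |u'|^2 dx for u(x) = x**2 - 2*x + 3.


||u||_{H^1}^2 = 103/15

The H^1 norm (squared) on an interval (0, L) is
  ||u||_{H^1}^2 = ∫_0^L u(x)^2 dx + ∫_0^L u'(x)^2 dx.
Compute u'(x) = 2*x - 2.
Then u(x)^2 = x**4 - 4*x**3 + 10*x**2 - 12*x + 9 and u'(x)^2 = 4*x**2 - 8*x + 4.
Integrate each monomial from 0 to 1 using ∫_0^1 c·x^n dx = c·1^(n+1)/(n+1):
  ∫_0^1 u(x)^2 dx = ∫_0^1 (x^4 - 4*x^3 + 10*x^2 - 12*x + 9) dx. Term by term:
    ∫_0^1 x^4 dx = 1/5;  ∫_0^1 -4*x^3 dx = -1;  ∫_0^1 10*x^2 dx = 10/3;
    ∫_0^1 -12*x dx = -6;  ∫_0^1 9 dx = 9.
  Sum: 1/5 − 1 + 10/3 − 6 + 9 = 83/15.
  ∫_0^1 u'(x)^2 dx = ∫_0^1 (4*x^2 - 8*x + 4) dx. Term by term:
    ∫_0^1 4*x^2 dx = 4/3;  ∫_0^1 -8*x dx = -4;  ∫_0^1 4 dx = 4.
  Sum: 4/3 − 4 + 4 = 4/3.
Adding: ||u||_{H^1}^2 = 83/15 + 4/3 = 103/15.


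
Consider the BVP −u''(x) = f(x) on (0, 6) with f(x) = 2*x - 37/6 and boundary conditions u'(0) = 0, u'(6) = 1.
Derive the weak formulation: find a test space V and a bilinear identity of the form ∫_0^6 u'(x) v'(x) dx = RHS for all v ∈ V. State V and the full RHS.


V = H^1(0, 6) (v unrestricted at boundary; u is determined up to an additive constant); weak form: ∫_0^6 u'v' dx = ∫_0^6 (2*x - 37/6) v dx + v(6) for all v ∈ V.

Multiply both sides by a test function v and integrate from 0 to 6:
  ∫_0^6 −u''(x) v(x) dx = ∫_0^6 f(x) v(x) dx.
Integrate the LHS by parts once:
  ∫_0^6 −u'' v dx = −[u'(x) v(x)]_0^6 + ∫_0^6 u'(x) v'(x) dx.
Thus ∫_0^6 u'(x) v'(x) dx = ∫_0^6 f(x) v(x) dx + [u'(x) v(x)]_0^6.
Choose V so that boundary terms are either known or forced to vanish.
u has inhomogeneous Neumann u'(0) = 0, u'(6) = 1. [u' v]_0^6 = (1)·v(6) − (0)·v(0) = v(6). Take V = H^1(0, 6); boundary term becomes part of RHS.
Weak formulation: find u (satisfying any essential BC) such that ∫_0^6 u'(x) v'(x) dx = ∫_0^6 f v dx + v(6) for all v ∈ V (Neumann data are natural BCs: they enter the RHS as boundary terms).
Substituting f(x) = 2*x - 37/6, the right-hand side is ∫_0^6 (2*x - 37/6) v dx + v(6).
Compatibility check (pure Neumann): taking v ≡ 1 ∈ V gives 0 = ∫_0^6 f dx + (1) − (0), i.e. ∫_0^6 f dx must equal u'(0) − u'(6) = -1. Indeed ∫_0^6 (2*x - 37/6) dx = -1, so the data are compatible. The solution is then unique only up to an additive constant (fix it e.g. by requiring ∫_0^6 u dx = 0).


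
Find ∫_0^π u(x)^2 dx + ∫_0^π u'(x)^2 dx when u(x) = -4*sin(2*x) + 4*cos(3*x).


||u||_{H^1(0,π)}^2 = 256 + 120*π

u'(x) = -12*sin(3*x) - 8*cos(2*x).
Expand u² and (u')² and integrate term by term on (0, π), using: for integers n ≥ 1, ∫_0^π sin²(nx) dx = ∫_0^π cos²(nx) dx = π/2; for n ≠ n', ∫_0^π sin(nx)sin(n'x) dx = ∫_0^π cos(nx)cos(n'x) dx = 0; and by product-to-sum, ∫_0^π sin(nx)cos(n'x) dx = ½∫_0^π [sin((n+n')x) + sin((n−n')x)] dx, which is 0 when n+n' is even and 2n/(n²−n'²) when n+n' is odd (it need not vanish on (0, π)).
  u² squared terms: (-4)²·∫sin(2x)² dx = 16·π/2 = 8*π;  (4)²·∫cos(3x)² dx = 16·π/2 = 8*π.
  u² cross terms: 2·(-4)·(4)·∫sin(2x)·cos(3x) dx = -32·(-4/5) = 128/5.
  So ∫_0^π u² dx = 8*π + 8*π + 128/5 = 128/5 + 16*π.
  (u')² squared terms: (-12)²·∫sin(3x)² dx = 144·π/2 = 72*π;  (-8)²·∫cos(2x)² dx = 64·π/2 = 32*π.
  (u')² cross terms: 2·(-12)·(-8)·∫sin(3x)·cos(2x) dx = 192·(6/5) = 1152/5.
  So ∫_0^π (u')² dx = 72*π + 32*π + 1152/5 = 1152/5 + 104*π.
||u||_{H^1}^2 = (128/5 + 16*π) + (1152/5 + 104*π) = 256 + 120*π.


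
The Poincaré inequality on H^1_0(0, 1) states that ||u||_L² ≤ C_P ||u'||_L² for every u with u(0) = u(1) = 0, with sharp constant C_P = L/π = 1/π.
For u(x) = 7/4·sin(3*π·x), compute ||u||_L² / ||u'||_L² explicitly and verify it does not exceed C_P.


||u||_L² / ||u'||_L² = 1/(3*π) < C_P = 1/π.

u(x) = 7/4·sin(3*π·x), so u'(x) = 21*π*cos(3*π*x)/4.
Writing u(x) = A·sin(kπx/L) with A = 7/4 and k = 3, use ∫_0^L sin²(kπx/L) dx = L/2 and ∫_0^L cos²(kπx/L) dx = L/2.
u² = 49/16·sin²(3*π·x) and (u')² = 441*π^2/16·cos²(3*π·x), and each of sin², cos² integrates to L/2 = 1/2 over (0, 1).
∫_0^1 u² dx = 49/32, so ||u||_L² = 7*sqrt(2)/8.
∫_0^1 (u')² dx = 441*π^2/32, so ||u'||_L² = 21*sqrt(2)*π/8.
Ratio ||u||_L² / ||u'||_L² = 1/(3*π).
Sharp Poincaré constant on H^1_0(0, 1) is C_P = L/π = 1/π, achieved by sin(π·x).
This is the k = 3 harmonic; the ratio L/(kπ) is strictly less than C_P = L/π, consistent with the sharp inequality ||u||_L² ≤ C_P ||u'||_L².


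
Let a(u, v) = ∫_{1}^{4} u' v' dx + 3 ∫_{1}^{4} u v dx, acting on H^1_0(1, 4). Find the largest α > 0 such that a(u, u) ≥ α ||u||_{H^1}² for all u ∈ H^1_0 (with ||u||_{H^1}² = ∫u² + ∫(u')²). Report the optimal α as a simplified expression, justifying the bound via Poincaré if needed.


α = 1

Coercivity of a(·,·) on H^1_0(1, 4) means a(u, u) ≥ α ||u||_{H^1}² for every u ∈ H^1_0.
The interval has length L = 3, and Poincaré/coercivity depend only on L. Here a(u, u) = ∫(u')² + (3)·∫u².
Here c = 3 ≥ 1, so a(u,u) = ∫(u')² + c∫u² ≥ ∫(u')² + ∫u² = ||u||_{H^1}², i.e. α = 1 works. No larger α is possible: a(u,u) ≥ α||u||_{H^1}² means (1−α)∫(u')² ≥ (α−c)∫u², and for the modes u_n = sin(nπ(x−x₀)/L) (x₀ the left endpoint) one has ∫u_n²/∫(u_n')² = (L/(nπ))² → 0, so a(u_n,u_n)/||u_n||_{H^1}² → 1. Hence the optimal constant is α = 1.
Therefore α = 1.


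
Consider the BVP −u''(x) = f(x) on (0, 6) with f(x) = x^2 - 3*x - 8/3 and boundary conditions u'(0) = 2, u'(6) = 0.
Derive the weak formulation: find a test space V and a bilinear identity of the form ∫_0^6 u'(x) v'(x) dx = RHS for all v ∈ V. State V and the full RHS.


V = H^1(0, 6) (v unrestricted at boundary; u is determined up to an additive constant); weak form: ∫_0^6 u'v' dx = ∫_0^6 (x^2 - 3*x - 8/3) v dx − 2·v(0) for all v ∈ V.

Multiply both sides by a test function v and integrate from 0 to 6:
  ∫_0^6 −u''(x) v(x) dx = ∫_0^6 f(x) v(x) dx.
Integrate the LHS by parts once:
  ∫_0^6 −u'' v dx = −[u'(x) v(x)]_0^6 + ∫_0^6 u'(x) v'(x) dx.
Thus ∫_0^6 u'(x) v'(x) dx = ∫_0^6 f(x) v(x) dx + [u'(x) v(x)]_0^6.
Choose V so that boundary terms are either known or forced to vanish.
u has inhomogeneous Neumann u'(0) = 2, u'(6) = 0. [u' v]_0^6 = (0)·v(6) − (2)·v(0) = − 2·v(0). Take V = H^1(0, 6); boundary term becomes part of RHS.
Weak formulation: find u (satisfying any essential BC) such that ∫_0^6 u'(x) v'(x) dx = ∫_0^6 f v dx − 2·v(0) for all v ∈ V (Neumann data are natural BCs: they enter the RHS as boundary terms).
Substituting f(x) = x^2 - 3*x - 8/3, the right-hand side is ∫_0^6 (x^2 - 3*x - 8/3) v dx − 2·v(0).
Compatibility check (pure Neumann): taking v ≡ 1 ∈ V gives 0 = ∫_0^6 f dx + (0) − (2), i.e. ∫_0^6 f dx must equal u'(0) − u'(6) = 2. Indeed ∫_0^6 (x^2 - 3*x - 8/3) dx = 2, so the data are compatible. The solution is then unique only up to an additive constant (fix it e.g. by requiring ∫_0^6 u dx = 0).


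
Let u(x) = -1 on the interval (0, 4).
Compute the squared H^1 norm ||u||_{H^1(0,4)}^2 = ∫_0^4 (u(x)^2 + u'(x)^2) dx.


||u||_{H^1}^2 = 4

The H^1 norm (squared) on an interval (0, L) is
  ||u||_{H^1}^2 = ∫_0^L u(x)^2 dx + ∫_0^L u'(x)^2 dx.
Compute u'(x) = 0.
Then u(x)^2 = 1 and u'(x)^2 = 0.
Integrate each monomial from 0 to 4 using ∫_0^4 c·x^n dx = c·4^(n+1)/(n+1):
  ∫_0^4 u(x)^2 dx = ∫_0^4 (1) dx. Term by term:
    ∫_0^4 1 dx = 4.
  ∫_0^4 u'(x)^2 dx = ∫_0^4 (0) dx. Term by term:
    ∫_0^4 0 dx = 0.
Adding: ||u||_{H^1}^2 = 4 + 0 = 4.


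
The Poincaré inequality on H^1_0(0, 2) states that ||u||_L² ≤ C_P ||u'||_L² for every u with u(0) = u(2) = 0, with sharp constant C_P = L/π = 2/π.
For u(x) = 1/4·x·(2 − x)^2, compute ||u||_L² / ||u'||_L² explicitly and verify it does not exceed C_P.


||u||_L² / ||u'||_L² = sqrt(14)/7 < C_P = 2/π.

u(x) = 1/4·x·(2 − x)^2, so u'(x) = (x - 2)*(3*x - 2)/4.
u(x) = 1/4·x·(2 − x)^2 vanishes at x = 0 and x = 2, so u ∈ H^1_0(0, 2). Differentiate via the product rule and integrate the resulting polynomials term by term.
  ∫_0^2 u² dx = ∫_0^2 (x^6/16 - x^5/2 + 3*x^4/2 - 2*x^3 + x^2) dx. Term by term:
    ∫_0^2 x^6/16 dx = 8/7;  ∫_0^2 -x^5/2 dx = -16/3;  ∫_0^2 3*x^4/2 dx = 48/5;
    ∫_0^2 -2*x^3 dx = -8;  ∫_0^2 x^2 dx = 8/3.
  Sum: 8/7 − 16/3 + 48/5 − 8 + 8/3 = 8/105.
  ∫_0^2 (u')² dx = ∫_0^2 (9*x^4/16 - 3*x^3 + 11*x^2/2 - 4*x + 1) dx. Term by term:
    ∫_0^2 9*x^4/16 dx = 18/5;  ∫_0^2 -3*x^3 dx = -12;  ∫_0^2 11*x^2/2 dx = 44/3;
    ∫_0^2 -4*x dx = -8;  ∫_0^2 1 dx = 2.
  Sum: 18/5 − 12 + 44/3 − 8 + 2 = 4/15.
∫_0^2 u² dx = 8/105, so ||u||_L² = 2*sqrt(210)/105.
∫_0^2 (u')² dx = 4/15, so ||u'||_L² = 2*sqrt(15)/15.
Ratio ||u||_L² / ||u'||_L² = sqrt(14)/7.
Sharp Poincaré constant on H^1_0(0, 2) is C_P = L/π = 2/π, achieved by sin(π/2·x).
A polynomial bump cannot attain the sharp Poincaré constant (only the first sine eigenfunction does), so the ratio is strictly less than C_P, consistent with ||u||_L² ≤ C_P ||u'||_L².
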